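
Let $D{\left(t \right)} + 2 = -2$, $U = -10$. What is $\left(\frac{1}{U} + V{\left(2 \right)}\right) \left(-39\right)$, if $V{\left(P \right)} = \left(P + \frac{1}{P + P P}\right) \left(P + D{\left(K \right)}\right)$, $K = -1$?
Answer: $\frac{1729}{10} \approx 172.9$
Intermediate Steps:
$D{\left(t \right)} = -4$ ($D{\left(t \right)} = -2 - 2 = -4$)
$V{\left(P \right)} = \left(-4 + P\right) \left(P + \frac{1}{P + P^{2}}\right)$ ($V{\left(P \right)} = \left(P + \frac{1}{P + P P}\right) \left(P - 4\right) = \left(P + \frac{1}{P + P^{2}}\right) \left(-4 + P\right) = \left(-4 + P\right) \left(P + \frac{1}{P + P^{2}}\right)$)
$\left(\frac{1}{U} + V{\left(2 \right)}\right) \left(-39\right) = \left(\frac{1}{-10} + \frac{-4 + 2 + 2^{4} - 4 \cdot 2^{2} - 3 \cdot 2^{3}}{2 \left(1 + 2\right)}\right) \left(-39\right) = \left(- \frac{1}{10} + \frac{-4 + 2 + 16 - 16 - 24}{2 \cdot 3}\right) \left(-39\right) = \left(- \frac{1}{10} + \frac{1}{2} \cdot \frac{1}{3} \left(-4 + 2 + 16 - 16 - 24\right)\right) \left(-39\right) = \left(- \frac{1}{10} + \frac{1}{2} \cdot \frac{1}{3} \left(-26\right)\right) \left(-39\right) = \left(- \frac{1}{10} - \frac{13}{3}\right) \left(-39\right) = \left(- \frac{133}{30}\right) \left(-39\right) = \frac{1729}{10}$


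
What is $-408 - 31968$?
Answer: $-32376$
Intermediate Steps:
$-408 - 31968 = -32376$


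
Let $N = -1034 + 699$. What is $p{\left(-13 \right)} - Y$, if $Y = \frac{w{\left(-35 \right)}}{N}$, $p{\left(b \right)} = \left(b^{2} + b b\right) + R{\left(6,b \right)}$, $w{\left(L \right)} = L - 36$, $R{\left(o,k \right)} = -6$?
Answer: $\frac{111149}{335} \approx 331.79$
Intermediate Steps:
$w{\left(L \right)} = -36 + L$
$N = -335$
$p{\left(b \right)} = -6 + 2 b^{2}$ ($p{\left(b \right)} = \left(b^{2} + b b\right) - 6 = \left(b^{2} + b^{2}\right) - 6 = 2 b^{2} - 6 = -6 + 2 b^{2}$)
$Y = \frac{71}{335}$ ($Y = \frac{-36 - 35}{-335} = \left(-71\right) \left(- \frac{1}{335}\right) = \frac{71}{335} \approx 0.21194$)
$p{\left(-13 \right)} - Y = \left(-6 + 2 \left(-13\right)^{2}\right) - \frac{71}{335} = \left(-6 + 2 \cdot 169\right) - \frac{71}{335} = \left(-6 + 338\right) - \frac{71}{335} = 332 - \frac{71}{335} = \frac{111149}{335}$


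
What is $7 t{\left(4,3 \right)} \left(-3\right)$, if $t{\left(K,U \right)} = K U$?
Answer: $-252$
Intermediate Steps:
$7 t{\left(4,3 \right)} \left(-3\right) = 7 \cdot 4 \cdot 3 \left(-3\right) = 7 \cdot 12 \left(-3\right) = 84 \left(-3\right) = -252$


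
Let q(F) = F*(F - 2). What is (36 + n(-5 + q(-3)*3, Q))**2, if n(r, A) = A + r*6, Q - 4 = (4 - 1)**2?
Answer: 83521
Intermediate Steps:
Q = 13 (Q = 4 + (4 - 1)**2 = 4 + 3**2 = 4 + 9 = 13)
q(F) = F*(-2 + F)
n(r, A) = A + 6*r
(36 + n(-5 + q(-3)*3, Q))**2 = (36 + (13 + 6*(-5 - 3*(-2 - 3)*3)))**2 = (36 + (13 + 6*(-5 - 3*(-5)*3)))**2 = (36 + (13 + 6*(-5 + 15*3)))**2 = (36 + (13 + 6*(-5 + 45)))**2 = (36 + (13 + 6*40))**2 = (36 + (13 + 240))**2 = (36 + 253)**2 = 289**2 = 83521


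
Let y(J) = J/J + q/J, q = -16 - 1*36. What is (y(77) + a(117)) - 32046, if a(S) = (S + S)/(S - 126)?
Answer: -2469519/77 ≈ -32072.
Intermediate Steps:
q = -52 (q = -16 - 36 = -52)
a(S) = 2*S/(-126 + S) (a(S) = (2*S)/(-126 + S) = 2*S/(-126 + S))
y(J) = 1 - 52/J (y(J) = J/J - 52/J = 1 - 52/J)
(y(77) + a(117)) - 32046 = ((-52 + 77)/77 + 2*117/(-126 + 117)) - 32046 = ((1/77)*25 + 2*117/(-9)) - 32046 = (25/77 + 2*117*(-⅑)) - 32046 = (25/77 - 26) - 32046 = -1977/77 - 32046 = -2469519/77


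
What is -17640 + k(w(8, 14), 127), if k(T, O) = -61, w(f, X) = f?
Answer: -17701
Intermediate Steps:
-17640 + k(w(8, 14), 127) = -17640 - 61 = -17701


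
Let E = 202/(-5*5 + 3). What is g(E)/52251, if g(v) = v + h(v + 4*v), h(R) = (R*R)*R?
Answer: -42933282/23182027 ≈ -1.8520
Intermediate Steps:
h(R) = R**3 (h(R) = R**2*R = R**3)
E = -101/11 (E = 202/(-25 + 3) = 202/(-22) = 202*(-1/22) = -101/11 ≈ -9.1818)
g(v) = v + 125*v**3 (g(v) = v + (v + 4*v)**3 = v + (5*v)**3 = v + 125*v**3)
g(E)/52251 = (-101/11 + 125*(-101/11)**3)/52251 = (-101/11 + 125*(-1030301/1331))*(1/52251) = (-101/11 - 128787625/1331)*(1/52251) = -128799846/1331*1/52251 = -42933282/23182027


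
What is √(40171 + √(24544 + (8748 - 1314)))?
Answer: √(40171 + √31978) ≈ 200.87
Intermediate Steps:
√(40171 + √(24544 + (8748 - 1314))) = √(40171 + √(24544 + 7434)) = √(40171 + √31978)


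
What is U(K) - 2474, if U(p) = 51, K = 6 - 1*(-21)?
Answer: -2423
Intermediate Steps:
K = 27 (K = 6 + 21 = 27)
U(K) - 2474 = 51 - 2474 = -2423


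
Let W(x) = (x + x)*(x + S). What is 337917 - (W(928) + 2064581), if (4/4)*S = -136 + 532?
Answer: -4184008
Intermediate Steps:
S = 396 (S = -136 + 532 = 396)
W(x) = 2*x*(396 + x) (W(x) = (x + x)*(x + 396) = (2*x)*(396 + x) = 2*x*(396 + x))
337917 - (W(928) + 2064581) = 337917 - (2*928*(396 + 928) + 2064581) = 337917 - (2*928*1324 + 2064581) = 337917 - (2457344 + 2064581) = 337917 - 1*4521925 = 337917 - 4521925 = -4184008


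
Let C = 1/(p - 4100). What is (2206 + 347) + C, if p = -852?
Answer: 12642455/4952 ≈ 2553.0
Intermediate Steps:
C = -1/4952 (C = 1/(-852 - 4100) = 1/(-4952) = -1/4952 ≈ -0.00020194)
(2206 + 347) + C = (2206 + 347) - 1/4952 = 2553 - 1/4952 = 12642455/4952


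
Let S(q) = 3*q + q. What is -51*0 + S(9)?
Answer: 36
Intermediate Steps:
S(q) = 4*q
-51*0 + S(9) = -51*0 + 4*9 = 0 + 36 = 36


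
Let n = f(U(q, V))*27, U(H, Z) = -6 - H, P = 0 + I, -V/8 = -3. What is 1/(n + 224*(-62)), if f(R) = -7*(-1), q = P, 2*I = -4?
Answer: -1/13699 ≈ -7.2998e-5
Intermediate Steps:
V = 24 (V = -8*(-3) = 24)
I = -2 (I = (½)*(-4) = -2)
P = -2 (P = 0 - 2 = -2)
q = -2
f(R) = 7
n = 189 (n = 7*27 = 189)
1/(n + 224*(-62)) = 1/(189 + 224*(-62)) = 1/(189 - 13888) = 1/(-13699) = -1/13699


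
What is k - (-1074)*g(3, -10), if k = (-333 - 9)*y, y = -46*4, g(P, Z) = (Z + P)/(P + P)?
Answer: 61675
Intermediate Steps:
g(P, Z) = (P + Z)/(2*P) (g(P, Z) = (P + Z)/((2*P)) = (P + Z)*(1/(2*P)) = (P + Z)/(2*P))
y = -184
k = 62928 (k = (-333 - 9)*(-184) = -342*(-184) = 62928)
k - (-1074)*g(3, -10) = 62928 - (-1074)*(½)*(3 - 10)/3 = 62928 - (-1074)*(½)*(⅓)*(-7) = 62928 - (-1074)*(-7)/6 = 62928 - 1*1253 = 62928 - 1253 = 61675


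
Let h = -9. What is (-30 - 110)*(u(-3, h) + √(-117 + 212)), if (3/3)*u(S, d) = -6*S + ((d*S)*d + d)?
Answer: 32760 - 140*√95 ≈ 31395.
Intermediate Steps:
u(S, d) = d - 6*S + S*d² (u(S, d) = -6*S + ((d*S)*d + d) = -6*S + ((S*d)*d + d) = -6*S + (S*d² + d) = -6*S + (d + S*d²) = d - 6*S + S*d²)
(-30 - 110)*(u(-3, h) + √(-117 + 212)) = (-30 - 110)*((-9 - 6*(-3) - 3*(-9)²) + √(-117 + 212)) = -140*((-9 + 18 - 3*81) + √95) = -140*((-9 + 18 - 243) + √95) = -140*(-234 + √95) = 32760 - 140*√95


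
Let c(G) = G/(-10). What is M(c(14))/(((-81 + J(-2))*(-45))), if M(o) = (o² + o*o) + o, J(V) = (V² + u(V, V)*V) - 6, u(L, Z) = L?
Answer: 7/9875 ≈ 0.00070886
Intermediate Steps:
c(G) = -G/10 (c(G) = G*(-⅒) = -G/10)
J(V) = -6 + 2*V² (J(V) = (V² + V*V) - 6 = (V² + V²) - 6 = 2*V² - 6 = -6 + 2*V²)
M(o) = o + 2*o² (M(o) = (o² + o²) + o = 2*o² + o = o + 2*o²)
M(c(14))/(((-81 + J(-2))*(-45))) = ((-⅒*14)*(1 + 2*(-⅒*14)))/(((-81 + (-6 + 2*(-2)²))*(-45))) = (-7*(1 + 2*(-7/5))/5)/(((-81 + (-6 + 2*4))*(-45))) = (-7*(1 - 14/5)/5)/(((-81 + (-6 + 8))*(-45))) = (-7/5*(-9/5))/(((-81 + 2)*(-45))) = 63/(25*((-79*(-45)))) = (63/25)/3555 = (63/25)*(1/3555) = 7/9875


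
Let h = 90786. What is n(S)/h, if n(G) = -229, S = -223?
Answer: -229/90786 ≈ -0.0025224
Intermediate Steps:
n(S)/h = -229/90786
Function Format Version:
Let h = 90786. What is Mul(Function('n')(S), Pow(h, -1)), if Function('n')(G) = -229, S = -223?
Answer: Rational(-229, 90786) ≈ -0.0025224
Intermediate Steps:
Mul(Function('n')(S), Pow(h, -1)) = Mul(-229, Pow(90786, -1)) = Mul(-229, Rational(1, 90786)) = Rational(-229, 90786)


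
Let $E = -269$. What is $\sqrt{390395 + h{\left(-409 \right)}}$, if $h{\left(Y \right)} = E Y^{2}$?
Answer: $3 i \sqrt{4956466} \approx 6678.9 i$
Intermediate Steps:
$h{\left(Y \right)} = - 269 Y^{2}$
$\sqrt{390395 + h{\left(-409 \right)}} = \sqrt{390395 - 269 \left(-409\right)^{2}} = \sqrt{390395 - 44998589} = \sqrt{-44608194} = 3 i \sqrt{4956466}$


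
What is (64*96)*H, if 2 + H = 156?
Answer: 946176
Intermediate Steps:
H = 154 (H = -2 + 156 = 154)
(64*96)*H = (64*96)*154 = 6144*154 = 946176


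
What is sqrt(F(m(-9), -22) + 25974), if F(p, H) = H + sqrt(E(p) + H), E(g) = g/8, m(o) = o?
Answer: sqrt(103808 + I*sqrt(370))/2 ≈ 161.1 + 0.014925*I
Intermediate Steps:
E(g) = g/8 (E(g) = g*(1/8) = g/8)
F(p, H) = H + sqrt(H + p/8) (F(p, H) = H + sqrt(p/8 + H) = H + sqrt(H + p/8))
sqrt(F(m(-9), -22) + 25974) = sqrt((-22 + sqrt(2*(-9) + 16*(-22))/4) + 25974) = sqrt((-22 + sqrt(-18 - 352)/4) + 25974) = sqrt((-22 + sqrt(-370)/4) + 25974) = sqrt((-22 + (I*sqrt(370))/4) + 25974) = sqrt((-22 + I*sqrt(370)/4) + 25974) = sqrt(25952 + I*sqrt(370)/4)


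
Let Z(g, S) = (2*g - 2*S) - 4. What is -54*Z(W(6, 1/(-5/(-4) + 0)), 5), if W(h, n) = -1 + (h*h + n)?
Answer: -15552/5 ≈ -3110.4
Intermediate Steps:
W(h, n) = -1 + n + h**2 (W(h, n) = -1 + (h**2 + n) = -1 + (n + h**2) = -1 + n + h**2)
Z(g, S) = -4 - 2*S + 2*g (Z(g, S) = (-2*S + 2*g) - 4 = -4 - 2*S + 2*g)
-54*Z(W(6, 1/(-5/(-4) + 0)), 5) = -54*(-4 - 2*5 + 2*(-1 + 1/(-5/(-4) + 0) + 6**2)) = -54*(-4 - 10 + 2*(-1 + 1/(-5*(-1/4) + 0) + 36)) = -54*(-4 - 10 + 2*(-1 + 1/(5/4 + 0) + 36)) = -54*(-4 - 10 + 2*(-1 + 1/(5/4) + 36)) = -54*(-4 - 10 + 2*(-1 + 4/5 + 36)) = -54*(-4 - 10 + 2*(179/5)) = -54*(-4 - 10 + 358/5) = -54*288/5 = -15552/5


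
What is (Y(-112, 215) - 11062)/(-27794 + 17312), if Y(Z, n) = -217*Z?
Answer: -2207/1747 ≈ -1.2633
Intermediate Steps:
(Y(-112, 215) - 11062)/(-27794 + 17312) = (-217*(-112) - 11062)/(-27794 + 17312) = (24304 - 11062)/(-10482) = 13242*(-1/10482) = -2207/1747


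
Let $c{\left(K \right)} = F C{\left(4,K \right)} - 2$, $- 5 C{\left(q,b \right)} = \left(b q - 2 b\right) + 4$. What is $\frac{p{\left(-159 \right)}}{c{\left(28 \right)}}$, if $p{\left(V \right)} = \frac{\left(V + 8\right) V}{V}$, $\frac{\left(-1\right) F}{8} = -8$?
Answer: $\frac{151}{770} \approx 0.1961$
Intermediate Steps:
$C{\left(q,b \right)} = - \frac{4}{5} + \frac{2 b}{5} - \frac{b q}{5}$ ($C{\left(q,b \right)} = - \frac{\left(b q - 2 b\right) + 4}{5} = - \frac{\left(- 2 b + b q\right) + 4}{5} = - \frac{4 - 2 b + b q}{5} = - \frac{4}{5} + \frac{2 b}{5} - \frac{b q}{5}$)
$F = 64$ ($F = \left(-8\right) \left(-8\right) = 64$)
$c{\left(K \right)} = - \frac{266}{5} - \frac{128 K}{5}$ ($c{\left(K \right)} = 64 \left(- \frac{4}{5} + \frac{2 K}{5} - \frac{1}{5} K 4\right) - 2 = 64 \left(- \frac{4}{5} + \frac{2 K}{5} - \frac{4 K}{5}\right) - 2 = 64 \left(- \frac{4}{5} - \frac{2 K}{5}\right) - 2 = \left(- \frac{256}{5} - \frac{128 K}{5}\right) - 2 = - \frac{266}{5} - \frac{128 K}{5}$)
$p{\left(V \right)} = 8 + V$ ($p{\left(V \right)} = \frac{\left(8 + V\right) V}{V} = \frac{V \left(8 + V\right)}{V} = 8 + V$)
$\frac{p{\left(-159 \right)}}{c{\left(28 \right)}} = \frac{8 - 159}{- \frac{266}{5} - \frac{3584}{5}} = - \frac{151}{- \frac{266}{5} - \frac{3584}{5}} = - \frac{151}{-770} = \left(-151\right) \left(- \frac{1}{770}\right) = \frac{151}{770}$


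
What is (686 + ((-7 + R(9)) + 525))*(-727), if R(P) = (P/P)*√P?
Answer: -877489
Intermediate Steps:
R(P) = √P (R(P) = 1*√P = √P)
(686 + ((-7 + R(9)) + 525))*(-727) = (686 + ((-7 + √9) + 525))*(-727) = (686 + ((-7 + 3) + 525))*(-727) = (686 + (-4 + 525))*(-727) = (686 + 521)*(-727) = 1207*(-727) = -877489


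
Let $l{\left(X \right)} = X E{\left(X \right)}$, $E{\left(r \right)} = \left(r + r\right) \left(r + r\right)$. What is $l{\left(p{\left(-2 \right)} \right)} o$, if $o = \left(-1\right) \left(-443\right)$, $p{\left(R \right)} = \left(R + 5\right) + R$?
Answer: $1772$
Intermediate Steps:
$E{\left(r \right)} = 4 r^{2}$ ($E{\left(r \right)} = 2 r 2 r = 4 r^{2}$)
$p{\left(R \right)} = 5 + 2 R$ ($p{\left(R \right)} = \left(5 + R\right) + R = 5 + 2 R$)
$l{\left(X \right)} = 4 X^{3}$ ($l{\left(X \right)} = X 4 X^{2} = 4 X^{3}$)
$o = 443$
$l{\left(p{\left(-2 \right)} \right)} o = 4 \left(5 + 2 \left(-2\right)\right)^{3} \cdot 443 = 4 \left(5 - 4\right)^{3} \cdot 443 = 4 \cdot 1^{3} \cdot 443 = 4 \cdot 1 \cdot 443 = 4 \cdot 443 = 1772$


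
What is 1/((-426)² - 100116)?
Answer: 1/81360 ≈ 1.2291e-5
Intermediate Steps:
1/((-426)² - 100116) = 1/(181476 - 100116) = 1/81360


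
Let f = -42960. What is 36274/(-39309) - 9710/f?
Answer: -13073785/18763496 ≈ -0.69677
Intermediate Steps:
36274/(-39309) - 9710/f = 36274/(-39309) - 9710/(-42960) = 36274*(-1/39309) - 9710*(-1/42960) = -36274/39309 + 971/4296 = -13073785/18763496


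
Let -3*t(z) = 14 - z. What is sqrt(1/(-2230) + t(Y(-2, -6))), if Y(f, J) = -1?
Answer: 3*I*sqrt(2762970)/2230 ≈ 2.2362*I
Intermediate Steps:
t(z) = -14/3 + z/3 (t(z) = -(14 - z)/3 = -14/3 + z/3)
sqrt(1/(-2230) + t(Y(-2, -6))) = sqrt(1/(-2230) + (-14/3 + (1/3)*(-1))) = sqrt(-1/2230 + (-14/3 - 1/3)) = sqrt(-1/2230 - 5) = sqrt(-11151/2230) = 3*I*sqrt(2762970)/2230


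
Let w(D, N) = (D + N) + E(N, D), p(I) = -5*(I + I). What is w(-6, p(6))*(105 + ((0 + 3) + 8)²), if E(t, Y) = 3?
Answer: -14238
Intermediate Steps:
p(I) = -10*I
w(D, N) = 3 + D + N (w(D, N) = (D + N) + 3 = 3 + D + N)
w(-6, p(6))*(105 + ((0 + 3) + 8)²) = (3 - 6 - 10*6)*(105 + ((0 + 3) + 8)²) = (3 - 6 - 60)*(105 + (3 + 8)²) = -63*(105 + 11²) = -63*(105 + 121) = -63*226 = -14238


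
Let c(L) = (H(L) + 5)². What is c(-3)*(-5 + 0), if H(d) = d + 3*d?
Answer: -245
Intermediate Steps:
H(d) = 4*d
c(L) = (5 + 4*L)² (c(L) = (4*L + 5)² = (5 + 4*L)²)
c(-3)*(-5 + 0) = (5 + 4*(-3))²*(-5 + 0) = (5 - 12)²*(-5) = (-7)²*(-5) = 49*(-5) = -245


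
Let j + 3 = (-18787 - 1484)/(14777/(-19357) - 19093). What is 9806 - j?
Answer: 1208331393485/123199326 ≈ 9807.9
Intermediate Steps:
j = -238802729/123199326 (j = -3 + (-18787 - 1484)/(14777/(-19357) - 19093) = -3 - 20271/(14777*(-1/19357) - 19093) = -3 - 20271/(-14777/19357 - 19093) = -3 - 20271/(-369597978/19357) = -3 - 20271*(-19357/369597978) = -3 + 130795249/123199326 = -238802729/123199326 ≈ -1.9383)
9806 - j = 9806 - 1*(-238802729/123199326) = 9806 + 238802729/123199326 = 1208331393485/123199326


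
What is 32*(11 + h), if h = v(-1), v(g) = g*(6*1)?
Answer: 160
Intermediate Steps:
v(g) = 6*g (v(g) = g*6 = 6*g)
h = -6 (h = 6*(-1) = -6)
32*(11 + h) = 32*(11 - 6) = 32*5 = 160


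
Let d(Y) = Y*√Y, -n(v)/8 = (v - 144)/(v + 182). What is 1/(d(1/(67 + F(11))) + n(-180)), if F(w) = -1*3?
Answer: 512/663553 ≈ 0.00077160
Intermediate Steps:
F(w) = -3
n(v) = -8*(-144 + v)/(182 + v) (n(v) = -8*(v - 144)/(v + 182) = -8*(-144 + v)/(182 + v))
d(Y) = Y^(3/2)
1/(d(1/(67 + F(11))) + n(-180)) = 1/((1/(67 - 3))^(3/2) + 8*(144 - 1*(-180))/(182 - 180)) = 1/((1/64)^(3/2) + 8*(144 + 180)/2) = 1/((1/64)^(3/2) + 8*(½)*324) = 1/(1/512 + 1296) = 1/(663553/512) = 512/663553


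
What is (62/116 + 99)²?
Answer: 33327529/3364 ≈ 9907.1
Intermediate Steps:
(62/116 + 99)² = (62*(1/116) + 99)² = (31/58 + 99)² = (5773/58)² = 33327529/3364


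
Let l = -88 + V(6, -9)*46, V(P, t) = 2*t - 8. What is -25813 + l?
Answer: -27097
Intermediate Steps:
V(P, t) = -8 + 2*t
l = -1284 (l = -88 + (-8 + 2*(-9))*46 = -88 + (-8 - 18)*46 = -88 - 26*46 = -88 - 1196 = -1284)
-25813 + l = -25813 - 1284 = -27097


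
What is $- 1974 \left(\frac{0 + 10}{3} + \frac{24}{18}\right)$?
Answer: $-9212$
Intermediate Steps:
$- 1974 \left(\frac{0 + 10}{3} + \frac{24}{18}\right) = - 1974 \left(10 \cdot \frac{1}{3} + 24 \cdot \frac{1}{18}\right) = - 1974 \left(\frac{10}{3} + \frac{4}{3}\right) = \left(-1974\right) \frac{14}{3} = -9212$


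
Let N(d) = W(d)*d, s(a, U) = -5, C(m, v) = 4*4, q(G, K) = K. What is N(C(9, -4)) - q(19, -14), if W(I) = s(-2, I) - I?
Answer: -322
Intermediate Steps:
C(m, v) = 16
W(I) = -5 - I
N(d) = d*(-5 - d) (N(d) = (-5 - d)*d = d*(-5 - d))
N(C(9, -4)) - q(19, -14) = -1*16*(5 + 16) - 1*(-14) = -1*16*21 + 14 = -336 + 14 = -322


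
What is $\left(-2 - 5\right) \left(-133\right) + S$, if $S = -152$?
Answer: $779$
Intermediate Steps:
$\left(-2 - 5\right) \left(-133\right) + S = \left(-2 - 5\right) \left(-133\right) - 152 = \left(-7\right) \left(-133\right) - 152 = 931 - 152 = 779$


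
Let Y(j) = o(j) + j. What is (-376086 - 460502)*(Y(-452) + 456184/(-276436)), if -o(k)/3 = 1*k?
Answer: -52170037608120/69109 ≈ -7.5489e+8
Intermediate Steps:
o(k) = -3*k
Y(j) = -2*j (Y(j) = -3*j + j = -2*j)
(-376086 - 460502)*(Y(-452) + 456184/(-276436)) = (-376086 - 460502)*(-2*(-452) + 456184/(-276436)) = -836588*(904 + 456184*(-1/276436)) = -836588*(904 - 114046/69109) = -836588*62360490/69109 = -52170037608120/69109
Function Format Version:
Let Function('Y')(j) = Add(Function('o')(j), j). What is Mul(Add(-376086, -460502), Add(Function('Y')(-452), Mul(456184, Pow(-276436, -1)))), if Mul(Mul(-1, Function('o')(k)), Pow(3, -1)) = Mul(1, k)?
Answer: Rational(-52170037608120, 69109) ≈ -7.5489e+8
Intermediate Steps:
Function('o')(k) = Mul(-3, k) (Function('o')(k) = Mul(-3, Mul(1, k)) = Mul(-3, k))
Function('Y')(j) = Mul(-2, j) (Function('Y')(j) = Add(Mul(-3, j), j) = Mul(-2, j))
Mul(Add(-376086, -460502), Add(Function('Y')(-452), Mul(456184, Pow(-276436, -1)))) = Mul(Add(-376086, -460502), Add(Mul(-2, -452), Mul(456184, Pow(-276436, -1)))) = Mul(-836588, Add(904, Mul(456184, Rational(-1, 276436)))) = Mul(-836588, Add(904, Rational(-114046, 69109))) = Mul(-836588, Rational(62360490, 69109)) = Rational(-52170037608120, 69109)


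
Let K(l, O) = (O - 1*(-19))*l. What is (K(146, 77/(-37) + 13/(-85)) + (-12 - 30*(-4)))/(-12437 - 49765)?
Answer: -4019047/97812645 ≈ -0.041089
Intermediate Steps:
K(l, O) = l*(19 + O) (K(l, O) = (O + 19)*l = (19 + O)*l = l*(19 + O))
(K(146, 77/(-37) + 13/(-85)) + (-12 - 30*(-4)))/(-12437 - 49765) = (146*(19 + (77/(-37) + 13/(-85))) + (-12 - 30*(-4)))/(-12437 - 49765) = (146*(19 + (77*(-1/37) + 13*(-1/85))) + (-12 + 120))/(-62202) = (146*(19 + (-77/37 - 13/85)) + 108)*(-1/62202) = (146*(19 - 7026/3145) + 108)*(-1/62202) = (146*(52729/3145) + 108)*(-1/62202) = (7698434/3145 + 108)*(-1/62202) = (8038094/3145)*(-1/62202) = -4019047/97812645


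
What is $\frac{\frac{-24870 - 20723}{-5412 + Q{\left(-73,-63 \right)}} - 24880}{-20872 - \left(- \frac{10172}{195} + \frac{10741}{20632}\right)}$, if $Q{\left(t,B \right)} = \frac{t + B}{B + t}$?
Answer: $\frac{541447989221880}{453253989985181} \approx 1.1946$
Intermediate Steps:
$Q{\left(t,B \right)} = 1$ ($Q{\left(t,B \right)} = \frac{B + t}{B + t} = 1$)
$\frac{\frac{-24870 - 20723}{-5412 + Q{\left(-73,-63 \right)}} - 24880}{-20872 - \left(- \frac{10172}{195} + \frac{10741}{20632}\right)} = \frac{\frac{-24870 - 20723}{-5412 + 1} - 24880}{-20872 - \left(- \frac{10172}{195} + \frac{10741}{20632}\right)} = \frac{- \frac{45593}{-5411} - 24880}{-20872 - - \frac{207774209}{4023240}} = \frac{\left(-45593\right) \left(- \frac{1}{5411}\right) - 24880}{-20872 + \left(\frac{10172}{195} - \frac{10741}{20632}\right)} = \frac{\frac{45593}{5411} - 24880}{-20872 + \frac{207774209}{4023240}} = - \frac{134580087}{5411 \left(- \frac{83765291071}{4023240}\right)} = \left(- \frac{134580087}{5411}\right) \left(- \frac{4023240}{83765291071}\right) = \frac{541447989221880}{453253989985181}$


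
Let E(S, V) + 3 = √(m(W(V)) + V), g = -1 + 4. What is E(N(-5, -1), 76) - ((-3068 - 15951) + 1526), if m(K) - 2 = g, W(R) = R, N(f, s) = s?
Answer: 17499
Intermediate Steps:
g = 3
m(K) = 5 (m(K) = 2 + 3 = 5)
E(S, V) = -3 + √(5 + V)
E(N(-5, -1), 76) - ((-3068 - 15951) + 1526) = (-3 + √(5 + 76)) - ((-3068 - 15951) + 1526) = (-3 + √81) - (-19019 + 1526) = (-3 + 9) - 1*(-17493) = 6 + 17493 = 17499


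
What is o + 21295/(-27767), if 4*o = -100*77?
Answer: -53472770/27767 ≈ -1925.8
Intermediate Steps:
o = -1925 (o = (-100*77)/4 = (1/4)*(-7700) = -1925)
o + 21295/(-27767) = -1925 + 21295/(-27767) = -1925 + 21295*(-1/27767) = -1925 - 21295/27767 = -53472770/27767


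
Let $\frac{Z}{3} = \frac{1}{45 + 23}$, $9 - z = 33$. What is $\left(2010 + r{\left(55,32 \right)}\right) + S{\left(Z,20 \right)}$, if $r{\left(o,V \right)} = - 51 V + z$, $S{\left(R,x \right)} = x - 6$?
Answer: $368$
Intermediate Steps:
$z = -24$ ($z = 9 - 33 = -24$)
$Z = \frac{3}{68}$ ($Z = \frac{3}{45 + 23} = \frac{3}{68} \approx 0.044118$)
$S{\left(R,x \right)} = -6 + x$
$r{\left(o,V \right)} = -24 - 51 V$ ($r{\left(o,V \right)} = - 51 V - 24 = -24 - 51 V$)
$\left(2010 + r{\left(55,32 \right)}\right) + S{\left(Z,20 \right)} = \left(2010 - 1656\right) + \left(-6 + 20\right) = \left(2010 - 1656\right) + 14 = 354 + 14 = 368$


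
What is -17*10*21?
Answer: -3570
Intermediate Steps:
-17*10*21 = -170*21 = -3570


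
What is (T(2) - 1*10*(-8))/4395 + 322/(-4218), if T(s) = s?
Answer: -178219/3089685 ≈ -0.057682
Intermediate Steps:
(T(2) - 1*10*(-8))/4395 + 322/(-4218) = (2 - 1*10*(-8))/4395 + 322/(-4218) = (2 - 10*(-8))*(1/4395) + 322*(-1/4218) = (2 + 80)*(1/4395) - 161/2109 = 82*(1/4395) - 161/2109 = 82/4395 - 161/2109 = -178219/3089685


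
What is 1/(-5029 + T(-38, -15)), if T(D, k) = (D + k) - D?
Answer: -1/5044 ≈ -0.00019826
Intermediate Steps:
T(D, k) = k
1/(-5029 + T(-38, -15)) = 1/(-5029 - 15) = 1/(-5044) = -1/5044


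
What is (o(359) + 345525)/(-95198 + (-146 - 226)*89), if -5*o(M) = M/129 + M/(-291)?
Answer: -7205917413/2675821630 ≈ -2.6930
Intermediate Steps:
o(M) = -18*M/20855 (o(M) = -(M/129 + M/(-291))/5 = -(M*(1/129) + M*(-1/291))/5 = -(M/129 - M/291)/5 = -18*M/20855)
(o(359) + 345525)/(-95198 + (-146 - 226)*89) = (-18/20855*359 + 345525)/(-95198 + (-146 - 226)*89) = (-6462/20855 + 345525)/(-95198 - 372*89) = 7205917413/(20855*(-95198 - 33108)) = (7205917413/20855)/(-128306) = (7205917413/20855)*(-1/128306) = -7205917413/2675821630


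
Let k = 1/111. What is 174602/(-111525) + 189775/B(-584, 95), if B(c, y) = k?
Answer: 2349276738523/111525 ≈ 2.1065e+7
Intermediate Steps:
k = 1/111 ≈ 0.0090090
B(c, y) = 1/111
174602/(-111525) + 189775/B(-584, 95) = 174602/(-111525) + 189775/(1/111) = 174602*(-1/111525) + 189775*111 = -174602/111525 + 21065025 = 2349276738523/111525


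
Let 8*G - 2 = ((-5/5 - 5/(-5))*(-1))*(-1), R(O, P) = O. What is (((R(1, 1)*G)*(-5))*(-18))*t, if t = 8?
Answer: 180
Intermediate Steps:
G = ¼ (G = ¼ + (((-5/5 - 5/(-5))*(-1))*(-1))/8 = ¼ + (((-5*⅕ - 5*(-⅕))*(-1))*(-1))/8 = ¼ + (((-1 + 1)*(-1))*(-1))/8 = ¼ + ((0*(-1))*(-1))/8 = ¼ + (0*(-1))/8 = ¼ + (⅛)*0 = ¼ + 0 = ¼ ≈ 0.25000)
(((R(1, 1)*G)*(-5))*(-18))*t = (((1*(¼))*(-5))*(-18))*8 = (((¼)*(-5))*(-18))*8 = -5/4*(-18)*8 = (45/2)*8 = 180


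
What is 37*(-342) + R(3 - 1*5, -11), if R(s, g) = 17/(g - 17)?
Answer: -354329/28 ≈ -12655.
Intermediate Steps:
R(s, g) = 17/(-17 + g)
37*(-342) + R(3 - 1*5, -11) = 37*(-342) + 17/(-17 - 11) = -12654 + 17/(-28) = -12654 + 17*(-1/28) = -12654 - 17/28 = -354329/28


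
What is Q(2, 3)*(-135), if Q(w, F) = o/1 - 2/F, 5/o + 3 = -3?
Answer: 405/2 ≈ 202.50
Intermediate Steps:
o = -5/6 (o = 5/(-3 - 3) = 5/(-6) = 5*(-1/6) = -5/6 ≈ -0.83333)
Q(w, F) = -5/6 - 2/F (Q(w, F) = -5/6/1 - 2/F = -5/6*1 - 2/F = -5/6 - 2/F)
Q(2, 3)*(-135) = (-5/6 - 2/3)*(-135) = -3/2*(-135) = 405/2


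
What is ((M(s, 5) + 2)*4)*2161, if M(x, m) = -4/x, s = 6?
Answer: 34576/3 ≈ 11525.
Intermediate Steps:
((M(s, 5) + 2)*4)*2161 = ((-4/6 + 2)*4)*2161 = ((-4*⅙ + 2)*4)*2161 = ((-⅔ + 2)*4)*2161 = ((4/3)*4)*2161 = (16/3)*2161 = 34576/3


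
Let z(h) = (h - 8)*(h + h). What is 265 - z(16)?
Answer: 9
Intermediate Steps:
z(h) = 2*h*(-8 + h) (z(h) = (-8 + h)*(2*h) = 2*h*(-8 + h))
265 - z(16) = 265 - 2*16*(-8 + 16) = 265 - 2*16*8 = 265 - 1*256 = 265 - 256 = 9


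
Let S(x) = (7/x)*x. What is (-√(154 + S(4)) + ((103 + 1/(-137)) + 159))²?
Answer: 1291329258/18769 - 71786*√161/137 ≈ 62153.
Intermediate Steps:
S(x) = 7
(-√(154 + S(4)) + ((103 + 1/(-137)) + 159))² = (-√(154 + 7) + ((103 + 1/(-137)) + 159))² = (-√161 + ((103 - 1/137) + 159))² = (-√161 + (14110/137 + 159))² = (-√161 + 35893/137)² = (35893/137 - √161)²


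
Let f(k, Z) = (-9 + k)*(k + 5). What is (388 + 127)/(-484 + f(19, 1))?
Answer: -515/244 ≈ -2.1107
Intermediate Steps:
f(k, Z) = (-9 + k)*(5 + k)
(388 + 127)/(-484 + f(19, 1)) = (388 + 127)/(-484 + (-45 + 19² - 4*19)) = 515/(-484 + (-45 + 361 - 76)) = 515/(-484 + 240) = 515/(-244) = 515*(-1/244) = -515/244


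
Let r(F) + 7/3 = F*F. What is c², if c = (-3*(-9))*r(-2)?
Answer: 2025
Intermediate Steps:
r(F) = -7/3 + F² (r(F) = -7/3 + F*F = -7/3 + F²)
c = 45 (c = (-3*(-9))*(-7/3 + (-2)²) = 27*(-7/3 + 4) = 27*(5/3) = 45)
c² = 45² = 2025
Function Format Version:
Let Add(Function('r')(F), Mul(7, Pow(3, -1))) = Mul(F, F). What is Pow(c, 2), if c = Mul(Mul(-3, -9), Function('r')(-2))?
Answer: 2025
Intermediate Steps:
Function('r')(F) = Add(Rational(-7, 3), Pow(F, 2)) (Function('r')(F) = Add(Rational(-7, 3), Mul(F, F)) = Add(Rational(-7, 3), Pow(F, 2)))
c = 45 (c = Mul(Mul(-3, -9), Add(Rational(-7, 3), Pow(-2, 2))) = Mul(27, Add(Rational(-7, 3), 4)) = Mul(27, Rational(5, 3)) = 45)
Pow(c, 2) = Pow(45, 2) = 2025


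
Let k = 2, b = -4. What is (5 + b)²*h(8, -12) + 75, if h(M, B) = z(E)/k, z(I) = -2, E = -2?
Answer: 74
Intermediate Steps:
h(M, B) = -1 (h(M, B) = -2/2 = -2*½ = -1)
(5 + b)²*h(8, -12) + 75 = (5 - 4)²*(-1) + 75 = 1²*(-1) + 75 = 1*(-1) + 75 = -1 + 75 = 74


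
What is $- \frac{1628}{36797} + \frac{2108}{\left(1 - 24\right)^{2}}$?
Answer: $\frac{76706864}{19465613} \approx 3.9406$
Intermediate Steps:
$- \frac{1628}{36797} + \frac{2108}{\left(1 - 24\right)^{2}} = \left(-1628\right) \frac{1}{36797} + \frac{2108}{\left(-23\right)^{2}} = - \frac{1628}{36797} + \frac{2108}{529} = \frac{76706864}{19465613}$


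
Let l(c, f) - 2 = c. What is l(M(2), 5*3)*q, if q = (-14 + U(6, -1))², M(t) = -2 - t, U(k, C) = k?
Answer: -128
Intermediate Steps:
l(c, f) = 2 + c
q = 64 (q = (-14 + 6)² = (-8)² = 64)
l(M(2), 5*3)*q = (2 + (-2 - 1*2))*64 = (2 + (-2 - 2))*64 = (2 - 4)*64 = -2*64 = -128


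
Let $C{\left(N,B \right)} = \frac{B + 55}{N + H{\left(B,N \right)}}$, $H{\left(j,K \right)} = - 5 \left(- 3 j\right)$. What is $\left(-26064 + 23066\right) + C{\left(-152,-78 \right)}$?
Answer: $- \frac{3963333}{1322} \approx -2998.0$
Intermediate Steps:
$H{\left(j,K \right)} = 15 j$
$C{\left(N,B \right)} = \frac{55 + B}{N + 15 B}$ ($C{\left(N,B \right)} = \frac{B + 55}{N + 15 B} = \frac{55 + B}{N + 15 B}$)
$\left(-26064 + 23066\right) + C{\left(-152,-78 \right)} = \left(-26064 + 23066\right) + \frac{55 - 78}{-152 + 15 \left(-78\right)} = -2998 + \frac{1}{-152 - 1170} \left(-23\right) = -2998 + \frac{1}{-1322} \left(-23\right) = -2998 - - \frac{23}{1322} = -2998 + \frac{23}{1322} = - \frac{3963333}{1322}$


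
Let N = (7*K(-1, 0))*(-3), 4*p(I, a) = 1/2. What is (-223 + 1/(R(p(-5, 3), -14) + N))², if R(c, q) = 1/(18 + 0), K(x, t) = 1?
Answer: 7070959921/142129 ≈ 49750.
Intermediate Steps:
p(I, a) = ⅛ (p(I, a) = (1/2)/4 = (1*(½))/4 = (¼)*(½) = ⅛)
N = -21 (N = (7*1)*(-3) = 7*(-3) = -21)
R(c, q) = 1/18
(-223 + 1/(R(p(-5, 3), -14) + N))² = (-223 + 1/(1/18 - 21))² = (-223 + 1/(-377/18))² = (-223 - 18/377)² = (-84089/377)² = 7070959921/142129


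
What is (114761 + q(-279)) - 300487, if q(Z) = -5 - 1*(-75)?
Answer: -185656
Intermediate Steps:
q(Z) = 70 (q(Z) = -5 + 75 = 70)
(114761 + q(-279)) - 300487 = (114761 + 70) - 300487 = 114831 - 300487 = -185656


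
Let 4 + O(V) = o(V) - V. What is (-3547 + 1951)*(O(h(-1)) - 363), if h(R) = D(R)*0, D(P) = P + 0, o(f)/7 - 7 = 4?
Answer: 462840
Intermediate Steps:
o(f) = 77 (o(f) = 49 + 7*4 = 49 + 28 = 77)
D(P) = P
h(R) = 0 (h(R) = R*0 = 0)
O(V) = 73 - V (O(V) = -4 + (77 - V) = 73 - V)
(-3547 + 1951)*(O(h(-1)) - 363) = (-3547 + 1951)*((73 - 1*0) - 363) = -1596*((73 + 0) - 363) = -1596*(73 - 363) = -1596*(-290) = 462840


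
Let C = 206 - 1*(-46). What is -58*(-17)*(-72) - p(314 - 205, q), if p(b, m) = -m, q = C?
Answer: -70740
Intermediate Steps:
C = 252 (C = 206 + 46 = 252)
q = 252
-58*(-17)*(-72) - p(314 - 205, q) = -58*(-17)*(-72) - (-1)*252 = 986*(-72) - 1*(-252) = -70992 + 252 = -70740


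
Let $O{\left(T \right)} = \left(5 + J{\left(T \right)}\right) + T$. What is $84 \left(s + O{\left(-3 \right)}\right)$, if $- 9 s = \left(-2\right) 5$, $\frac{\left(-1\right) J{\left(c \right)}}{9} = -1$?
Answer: $\frac{3052}{3} \approx 1017.3$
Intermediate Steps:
$J{\left(c \right)} = 9$ ($J{\left(c \right)} = \left(-9\right) \left(-1\right) = 9$)
$O{\left(T \right)} = 14 + T$ ($O{\left(T \right)} = \left(5 + 9\right) + T = 14 + T$)
$s = \frac{10}{9}$ ($s = - \frac{\left(-2\right) 5}{9} = \left(- \frac{1}{9}\right) \left(-10\right) = \frac{10}{9} \approx 1.1111$)
$84 \left(s + O{\left(-3 \right)}\right) = 84 \left(\frac{10}{9} + \left(14 - 3\right)\right) = 84 \left(\frac{10}{9} + 11\right) = 84 \cdot \frac{109}{9} = \frac{3052}{3}$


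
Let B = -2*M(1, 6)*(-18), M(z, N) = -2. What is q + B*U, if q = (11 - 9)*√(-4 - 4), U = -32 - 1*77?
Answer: 7848 + 4*I*√2 ≈ 7848.0 + 5.6569*I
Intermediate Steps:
U = -109 (U = -32 - 77 = -109)
q = 4*I*√2 (q = 2*√(-8) = 2*(2*I*√2) = 4*I*√2 ≈ 5.6569*I)
B = -72 (B = -2*(-2)*(-18) = 4*(-18) = -72)
q + B*U = 4*I*√2 - 72*(-109) = 4*I*√2 + 7848 = 7848 + 4*I*√2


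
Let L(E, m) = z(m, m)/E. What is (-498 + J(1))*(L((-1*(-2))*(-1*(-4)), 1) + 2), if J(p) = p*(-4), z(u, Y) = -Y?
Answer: -3765/4 ≈ -941.25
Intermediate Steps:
J(p) = -4*p
L(E, m) = -m/E (L(E, m) = (-m)/E = -m/E)
(-498 + J(1))*(L((-1*(-2))*(-1*(-4)), 1) + 2) = (-498 - 4*1)*(-1*1/(-1*(-2))*(-1*(-4)) + 2) = (-498 - 4)*(-1*1/2*4 + 2) = -502*(-1*1/8 + 2) = -502*(-1*1*1/8 + 2) = -502*(-1/8 + 2) = -502*15/8 = -3765/4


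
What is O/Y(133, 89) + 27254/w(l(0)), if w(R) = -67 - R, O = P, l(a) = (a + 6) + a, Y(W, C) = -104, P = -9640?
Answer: -266337/949 ≈ -280.65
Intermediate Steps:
l(a) = 6 + 2*a (l(a) = (6 + a) + a = 6 + 2*a)
O = -9640
O/Y(133, 89) + 27254/w(l(0)) = -9640/(-104) + 27254/(-67 - (6 + 2*0)) = -9640*(-1/104) + 27254/(-67 - (6 + 0)) = 1205/13 + 27254/(-67 - 1*6) = 1205/13 + 27254/(-67 - 6) = 1205/13 + 27254/(-73) = 1205/13 + 27254*(-1/73) = 1205/13 - 27254/73 = -266337/949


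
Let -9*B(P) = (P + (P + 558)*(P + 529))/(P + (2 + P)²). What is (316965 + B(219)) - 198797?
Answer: 3478354487/29436 ≈ 1.1817e+5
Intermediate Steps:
B(P) = -(P + (529 + P)*(558 + P))/(9*(P + (2 + P)²)) (B(P) = -(P + (P + 558)*(P + 529))/(9*(P + (2 + P)²)) = -(P + (558 + P)*(529 + P))/(9*(P + (2 + P)²)) = -(P + (529 + P)*(558 + P))/(9*(P + (2 + P)²)))
(316965 + B(219)) - 198797 = (316965 + (-295182 - 1*219² - 1088*219)/(9*(219 + (2 + 219)²))) - 198797 = (316965 + (-295182 - 1*47961 - 238272)/(9*(219 + 221²))) - 198797 = (316965 + (-295182 - 47961 - 238272)/(9*(219 + 48841))) - 198797 = (316965 + (⅑)*(-581415)/49060) - 198797 = (316965 + (⅑)*(1/49060)*(-581415)) - 198797 = (316965 - 38761/29436) - 198797 = 9330142979/29436 - 198797 = 3478354487/29436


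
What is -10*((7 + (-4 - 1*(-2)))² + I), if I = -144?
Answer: 1190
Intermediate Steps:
-10*((7 + (-4 - 1*(-2)))² + I) = -10*((7 + (-4 - 1*(-2)))² - 144) = -10*((7 + (-4 + 2))² - 144) = -10*((7 - 2)² - 144) = -10*(5² - 144) = -10*(25 - 144) = -10*(-119) = 1190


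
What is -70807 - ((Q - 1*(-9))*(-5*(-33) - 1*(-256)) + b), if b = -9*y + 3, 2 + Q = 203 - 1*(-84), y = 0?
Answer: -194584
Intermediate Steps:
Q = 285 (Q = -2 + (203 - 1*(-84)) = -2 + (203 + 84) = -2 + 287 = 285)
b = 3 (b = -9*0 + 3 = 0 + 3 = 3)
-70807 - ((Q - 1*(-9))*(-5*(-33) - 1*(-256)) + b) = -70807 - ((285 - 1*(-9))*(-5*(-33) - 1*(-256)) + 3) = -70807 - ((285 + 9)*(165 + 256) + 3) = -70807 - (294*421 + 3) = -70807 - (123774 + 3) = -70807 - 1*123777 = -70807 - 123777 = -194584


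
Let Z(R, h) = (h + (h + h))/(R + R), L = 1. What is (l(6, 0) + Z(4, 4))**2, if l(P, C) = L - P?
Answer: 49/4 ≈ 12.250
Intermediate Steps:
l(P, C) = 1 - P
Z(R, h) = 3*h/(2*R) (Z(R, h) = (h + 2*h)/((2*R)) = (3*h)*(1/(2*R)) = 3*h/(2*R))
(l(6, 0) + Z(4, 4))**2 = ((1 - 1*6) + (3/2)*4/4)**2 = ((1 - 6) + (3/2)*4*(1/4))**2 = (-5 + 3/2)**2 = (-7/2)**2 = 49/4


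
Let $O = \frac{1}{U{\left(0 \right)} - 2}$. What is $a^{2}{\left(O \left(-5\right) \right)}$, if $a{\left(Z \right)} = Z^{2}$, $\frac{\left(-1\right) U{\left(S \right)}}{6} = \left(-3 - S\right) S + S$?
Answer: $\frac{625}{16} \approx 39.063$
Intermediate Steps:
$U{\left(S \right)} = - 6 S - 6 S \left(-3 - S\right)$ ($U{\left(S \right)} = - 6 \left(\left(-3 - S\right) S + S\right) = - 6 \left(S \left(-3 - S\right) + S\right) = - 6 \left(S + S \left(-3 - S\right)\right) = - 6 S - 6 S \left(-3 - S\right)$)
$O = - \frac{1}{2}$ ($O = \frac{1}{6 \cdot 0 \left(2 + 0\right) - 2} = \frac{1}{6 \cdot 0 \cdot 2 - 2} = \frac{1}{0 - 2} = \frac{1}{-2} = - \frac{1}{2} \approx -0.5$)
$a^{2}{\left(O \left(-5\right) \right)} = \left(\left(\left(- \frac{1}{2}\right) \left(-5\right)\right)^{2}\right)^{2} = \left(\left(\frac{5}{2}\right)^{2}\right)^{2} = \left(\frac{25}{4}\right)^{2} = \frac{625}{16}$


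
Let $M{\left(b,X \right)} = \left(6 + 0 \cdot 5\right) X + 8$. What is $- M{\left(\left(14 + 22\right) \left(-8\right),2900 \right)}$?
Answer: $-17408$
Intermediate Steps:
$M{\left(b,X \right)} = 8 + 6 X$ ($M{\left(b,X \right)} = \left(6 + 0\right) X + 8 = 6 X + 8 = 8 + 6 X$)
$- M{\left(\left(14 + 22\right) \left(-8\right),2900 \right)} = - (8 + 6 \cdot 2900) = - (8 + 17400) = \left(-1\right) 17408 = -17408$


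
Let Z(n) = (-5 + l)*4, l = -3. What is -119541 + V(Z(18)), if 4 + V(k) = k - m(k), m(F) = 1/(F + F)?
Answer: -7652927/64 ≈ -1.1958e+5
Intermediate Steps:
Z(n) = -32 (Z(n) = (-5 - 3)*4 = -8*4 = -32)
m(F) = 1/(2*F)
V(k) = -4 + k - 1/(2*k) (V(k) = -4 + (k - 1/(2*k)) = -4 + k - 1/(2*k))
-119541 + V(Z(18)) = -119541 + (-4 - 32 - ½/(-32)) = -119541 + (-4 - 32 - ½*(-1/32)) = -119541 + (-4 - 32 + 1/64) = -119541 - 2303/64 = -7652927/64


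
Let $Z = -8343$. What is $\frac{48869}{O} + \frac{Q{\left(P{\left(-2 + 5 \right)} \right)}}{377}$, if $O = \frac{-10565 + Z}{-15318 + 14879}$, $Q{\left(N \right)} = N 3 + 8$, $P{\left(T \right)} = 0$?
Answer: $\frac{278900599}{245804} \approx 1134.6$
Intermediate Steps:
$Q{\left(N \right)} = 8 + 3 N$ ($Q{\left(N \right)} = 3 N + 8 = 8 + 3 N$)
$O = \frac{18908}{439}$ ($O = \frac{-10565 - 8343}{-15318 + 14879} = - \frac{18908}{-439} = \left(-18908\right) \left(- \frac{1}{439}\right) = \frac{18908}{439} \approx 43.071$)
$\frac{48869}{O} + \frac{Q{\left(P{\left(-2 + 5 \right)} \right)}}{377} = \frac{48869}{\frac{18908}{439}} + \frac{8 + 3 \cdot 0}{377} = 48869 \cdot \frac{439}{18908} + \left(8 + 0\right) \frac{1}{377} = \frac{21453491}{18908} + 8 \cdot \frac{1}{377} = \frac{21453491}{18908} + \frac{8}{377} = \frac{278900599}{245804}$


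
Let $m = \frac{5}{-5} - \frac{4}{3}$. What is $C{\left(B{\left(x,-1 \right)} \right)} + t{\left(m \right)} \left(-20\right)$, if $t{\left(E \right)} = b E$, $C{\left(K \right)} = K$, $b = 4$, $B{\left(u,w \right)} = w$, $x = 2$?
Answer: $\frac{557}{3} \approx 185.67$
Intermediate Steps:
$m = - \frac{7}{3}$ ($m = 5 \left(- \frac{1}{5}\right) - \frac{4}{3} = -1 - \frac{4}{3} = - \frac{7}{3} \approx -2.3333$)
$t{\left(E \right)} = 4 E$
$C{\left(B{\left(x,-1 \right)} \right)} + t{\left(m \right)} \left(-20\right) = -1 + 4 \left(- \frac{7}{3}\right) \left(-20\right) = -1 - - \frac{560}{3} = -1 + \frac{560}{3} = \frac{557}{3}$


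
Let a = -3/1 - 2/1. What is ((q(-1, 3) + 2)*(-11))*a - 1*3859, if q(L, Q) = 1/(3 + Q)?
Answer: -22439/6 ≈ -3739.8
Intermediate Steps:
a = -5 (a = -3*1 - 2*1 = -3 - 2 = -5)
((q(-1, 3) + 2)*(-11))*a - 1*3859 = ((1/(3 + 3) + 2)*(-11))*(-5) - 1*3859 = ((1/6 + 2)*(-11))*(-5) - 3859 = ((⅙ + 2)*(-11))*(-5) - 3859 = ((13/6)*(-11))*(-5) - 3859 = -143/6*(-5) - 3859 = 715/6 - 3859 = -22439/6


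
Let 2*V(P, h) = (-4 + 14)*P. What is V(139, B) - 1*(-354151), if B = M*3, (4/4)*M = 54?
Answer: 354846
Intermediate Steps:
M = 54
B = 162 (B = 54*3 = 162)
V(P, h) = 5*P (V(P, h) = ((-4 + 14)*P)/2 = (10*P)/2 = 5*P)
V(139, B) - 1*(-354151) = 5*139 - 1*(-354151) = 695 + 354151 = 354846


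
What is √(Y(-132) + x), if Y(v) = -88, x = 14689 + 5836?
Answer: √20437 ≈ 142.96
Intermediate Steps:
x = 20525
√(Y(-132) + x) = √(-88 + 20525) = √20437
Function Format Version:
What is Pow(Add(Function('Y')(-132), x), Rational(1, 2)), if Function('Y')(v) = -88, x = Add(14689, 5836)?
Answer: Pow(20437, Rational(1, 2)) ≈ 142.96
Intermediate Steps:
x = 20525
Pow(Add(Function('Y')(-132), x), Rational(1, 2)) = Pow(Add(-88, 20525), Rational(1, 2)) = Pow(20437, Rational(1, 2))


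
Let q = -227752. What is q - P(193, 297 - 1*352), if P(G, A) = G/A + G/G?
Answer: -12526222/55 ≈ -2.2775e+5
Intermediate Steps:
P(G, A) = 1 + G/A (P(G, A) = G/A + 1 = 1 + G/A)
q - P(193, 297 - 1*352) = -227752 - ((297 - 1*352) + 193)/(297 - 1*352) = -227752 - ((297 - 352) + 193)/(297 - 352) = -227752 - (-55 + 193)/(-55) = -227752 - (-1)*138/55 = -227752 - 1*(-138/55) = -227752 + 138/55 = -12526222/55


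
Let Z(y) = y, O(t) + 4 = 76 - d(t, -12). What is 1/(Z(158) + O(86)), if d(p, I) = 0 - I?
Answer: 1/218 ≈ 0.0045872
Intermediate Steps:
d(p, I) = -I
O(t) = 60 (O(t) = -4 + (76 - (-1)*(-12)) = -4 + (76 - 1*12) = -4 + (76 - 12) = -4 + 64 = 60)
1/(Z(158) + O(86)) = 1/(158 + 60) = 1/218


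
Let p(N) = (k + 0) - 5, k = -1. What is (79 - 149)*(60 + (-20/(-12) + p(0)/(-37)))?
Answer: -480410/111 ≈ -4328.0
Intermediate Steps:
p(N) = -6 (p(N) = (-1 + 0) - 5 = -1 - 5 = -6)
(79 - 149)*(60 + (-20/(-12) + p(0)/(-37))) = (79 - 149)*(60 + (-20/(-12) - 6/(-37))) = -70*(60 + (-20*(-1/12) - 6*(-1/37))) = -70*(60 + (5/3 + 6/37)) = -70*(60 + 203/111) = -70*6863/111 = -480410/111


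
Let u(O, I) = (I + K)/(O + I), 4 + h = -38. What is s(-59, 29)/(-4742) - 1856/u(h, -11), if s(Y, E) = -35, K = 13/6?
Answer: -52806877/4742 ≈ -11136.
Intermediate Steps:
K = 13/6 (K = 13*(⅙) = 13/6 ≈ 2.1667)
h = -42 (h = -4 - 38 = -42)
u(O, I) = (13/6 + I)/(I + O) (u(O, I) = (I + 13/6)/(O + I) = (13/6 + I)/(I + O))
s(-59, 29)/(-4742) - 1856/u(h, -11) = -35/(-4742) - 1856*(-11 - 42)/(13/6 - 11) = -35*(-1/4742) - 1856/(-53/6/(-53)) = 35/4742 - 1856/((-1/53*(-53/6))) = 35/4742 - 1856/⅙ = 35/4742 - 1856*6 = 35/4742 - 11136 = -52806877/4742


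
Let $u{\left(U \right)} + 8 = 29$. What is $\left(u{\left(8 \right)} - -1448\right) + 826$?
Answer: $2295$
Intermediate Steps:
$u{\left(U \right)} = 21$ ($u{\left(U \right)} = -8 + 29 = 21$)
$\left(u{\left(8 \right)} - -1448\right) + 826 = \left(21 - -1448\right) + 826 = \left(21 + 1448\right) + 826 = 1469 + 826 = 2295$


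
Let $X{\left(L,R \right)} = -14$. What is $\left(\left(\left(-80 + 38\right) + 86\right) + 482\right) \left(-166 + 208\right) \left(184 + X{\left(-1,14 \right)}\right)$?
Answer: $3755640$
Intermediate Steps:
$\left(\left(\left(-80 + 38\right) + 86\right) + 482\right) \left(-166 + 208\right) \left(184 + X{\left(-1,14 \right)}\right) = \left(\left(\left(-80 + 38\right) + 86\right) + 482\right) \left(-166 + 208\right) \left(184 - 14\right) = \left(\left(-42 + 86\right) + 482\right) 42 \cdot 170 = \left(44 + 482\right) 7140 = 526 \cdot 7140 = 3755640$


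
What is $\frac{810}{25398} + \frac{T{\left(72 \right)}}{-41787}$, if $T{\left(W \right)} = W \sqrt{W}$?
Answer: $\frac{45}{1411} - \frac{48 \sqrt{2}}{4643} \approx 0.017272$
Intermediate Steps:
$T{\left(W \right)} = W^{\frac{3}{2}}$
$\frac{810}{25398} + \frac{T{\left(72 \right)}}{-41787} = \frac{810}{25398} + \frac{72^{\frac{3}{2}}}{-41787} = 810 \cdot \frac{1}{25398} + 432 \sqrt{2} \left(- \frac{1}{41787}\right) = \frac{45}{1411} - \frac{48 \sqrt{2}}{4643}$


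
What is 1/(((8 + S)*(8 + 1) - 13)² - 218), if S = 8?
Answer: 1/16943 ≈ 5.9021e-5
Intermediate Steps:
1/(((8 + S)*(8 + 1) - 13)² - 218) = 1/(((8 + 8)*(8 + 1) - 13)² - 218) = 1/((16*9 - 13)² - 218) = 1/((144 - 13)² - 218) = 1/(131² - 218) = 1/(17161 - 218) = 1/16943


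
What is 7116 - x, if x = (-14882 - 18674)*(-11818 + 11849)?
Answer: 1047352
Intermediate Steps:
x = -1040236 (x = -33556*31 = -1040236)
7116 - x = 7116 - 1*(-1040236) = 7116 + 1040236 = 1047352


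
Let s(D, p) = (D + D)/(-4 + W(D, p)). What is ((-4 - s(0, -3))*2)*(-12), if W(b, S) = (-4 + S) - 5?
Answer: 96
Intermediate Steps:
W(b, S) = -9 + S
s(D, p) = 2*D/(-13 + p) (s(D, p) = (D + D)/(-4 + (-9 + p)) = (2*D)/(-13 + p) = 2*D/(-13 + p))
((-4 - s(0, -3))*2)*(-12) = ((-4 - 2*0/(-13 - 3))*2)*(-12) = ((-4 - 2*0/(-16))*2)*(-12) = ((-4 - 2*0*(-1)/16)*2)*(-12) = ((-4 - 1*0)*2)*(-12) = ((-4 + 0)*2)*(-12) = -4*2*(-12) = -8*(-12) = 96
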